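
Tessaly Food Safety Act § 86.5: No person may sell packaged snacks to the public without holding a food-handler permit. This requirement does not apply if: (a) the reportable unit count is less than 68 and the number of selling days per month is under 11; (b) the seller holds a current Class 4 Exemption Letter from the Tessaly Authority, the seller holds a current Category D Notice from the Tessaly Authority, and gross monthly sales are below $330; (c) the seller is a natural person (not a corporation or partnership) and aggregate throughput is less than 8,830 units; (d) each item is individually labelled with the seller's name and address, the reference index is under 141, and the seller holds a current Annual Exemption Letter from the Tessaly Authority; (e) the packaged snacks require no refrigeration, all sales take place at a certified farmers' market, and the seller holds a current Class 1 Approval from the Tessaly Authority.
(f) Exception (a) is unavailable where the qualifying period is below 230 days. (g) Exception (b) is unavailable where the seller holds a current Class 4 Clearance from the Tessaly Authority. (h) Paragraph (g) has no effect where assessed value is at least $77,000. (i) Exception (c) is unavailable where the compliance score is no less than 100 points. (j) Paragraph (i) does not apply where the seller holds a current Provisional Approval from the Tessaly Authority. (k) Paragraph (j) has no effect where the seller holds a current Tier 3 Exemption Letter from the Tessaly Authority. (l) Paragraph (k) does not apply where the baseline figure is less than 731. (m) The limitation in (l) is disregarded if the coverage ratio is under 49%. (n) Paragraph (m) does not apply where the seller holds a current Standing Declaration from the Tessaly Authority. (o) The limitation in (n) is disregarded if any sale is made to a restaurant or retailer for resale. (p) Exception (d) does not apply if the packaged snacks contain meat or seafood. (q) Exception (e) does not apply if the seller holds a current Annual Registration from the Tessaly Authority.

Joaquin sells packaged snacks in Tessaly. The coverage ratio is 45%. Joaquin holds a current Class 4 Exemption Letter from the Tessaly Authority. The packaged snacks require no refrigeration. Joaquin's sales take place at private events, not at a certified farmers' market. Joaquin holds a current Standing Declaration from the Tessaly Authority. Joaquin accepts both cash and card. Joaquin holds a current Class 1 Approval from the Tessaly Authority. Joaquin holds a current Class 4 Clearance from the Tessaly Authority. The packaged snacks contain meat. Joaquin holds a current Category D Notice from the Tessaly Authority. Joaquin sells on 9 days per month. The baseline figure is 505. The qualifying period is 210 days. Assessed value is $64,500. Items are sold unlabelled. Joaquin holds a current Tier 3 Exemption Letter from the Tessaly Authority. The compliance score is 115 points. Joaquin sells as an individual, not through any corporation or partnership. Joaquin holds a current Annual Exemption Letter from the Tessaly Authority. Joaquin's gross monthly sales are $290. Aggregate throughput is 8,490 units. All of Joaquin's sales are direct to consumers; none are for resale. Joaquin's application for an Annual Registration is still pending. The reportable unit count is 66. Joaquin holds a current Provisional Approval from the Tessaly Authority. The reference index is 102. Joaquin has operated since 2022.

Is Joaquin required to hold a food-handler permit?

No — exception (c) applies; Joaquin is not required to hold a food-handler permit.

Exception (a)'s conditions are all satisfied: the reportable unit count is 66, less than the 68 limit; the number of selling days per month is 9, under the 11 limit. But: (f) is engaged — the qualifying period is 210 days, below the 230 days limit. Exception (a) does not apply.
Exception (b): a current Class 4 Exemption Letter is held; a current Category D Notice is held; gross monthly sales are $290, below the $330 limit — every condition holds. But: (g) is triggered — a current Class 4 Clearance is held. (h), which would lift (g), is not triggered — assessed value is $64,500, short of $77,000. (b) is therefore removed.
All of (c)'s requirements are met (the seller is a natural person; aggregate throughput is 8,490 units, less than the 8,830 units limit). As to paragraphs (i)–(o): (i) would limit (c) — the compliance score is 115 points, meeting the 100 points threshold — but (j) sets (i) aside: (j) operates against (i): a current Provisional Approval is held. (k) operates (a current Tier 3 Exemption Letter is held), but is set aside by (l): (l) applies — the baseline figure is 505, less than the 731 limit. (m) would limit (l) — the coverage ratio is 45%, under the 49% limit — but (n) sets (m) aside: (n) operates against (m): a current Standing Declaration is held. (o), which would lift (n), is inapplicable — no sales are for resale. (c) remains available.
Exception (d) does not apply: items are sold unlabelled.
Exception (e) requires that all sales take place at a certified farmers' market; but sales are at private events, not a certified farmers' market, so (e) is unavailable.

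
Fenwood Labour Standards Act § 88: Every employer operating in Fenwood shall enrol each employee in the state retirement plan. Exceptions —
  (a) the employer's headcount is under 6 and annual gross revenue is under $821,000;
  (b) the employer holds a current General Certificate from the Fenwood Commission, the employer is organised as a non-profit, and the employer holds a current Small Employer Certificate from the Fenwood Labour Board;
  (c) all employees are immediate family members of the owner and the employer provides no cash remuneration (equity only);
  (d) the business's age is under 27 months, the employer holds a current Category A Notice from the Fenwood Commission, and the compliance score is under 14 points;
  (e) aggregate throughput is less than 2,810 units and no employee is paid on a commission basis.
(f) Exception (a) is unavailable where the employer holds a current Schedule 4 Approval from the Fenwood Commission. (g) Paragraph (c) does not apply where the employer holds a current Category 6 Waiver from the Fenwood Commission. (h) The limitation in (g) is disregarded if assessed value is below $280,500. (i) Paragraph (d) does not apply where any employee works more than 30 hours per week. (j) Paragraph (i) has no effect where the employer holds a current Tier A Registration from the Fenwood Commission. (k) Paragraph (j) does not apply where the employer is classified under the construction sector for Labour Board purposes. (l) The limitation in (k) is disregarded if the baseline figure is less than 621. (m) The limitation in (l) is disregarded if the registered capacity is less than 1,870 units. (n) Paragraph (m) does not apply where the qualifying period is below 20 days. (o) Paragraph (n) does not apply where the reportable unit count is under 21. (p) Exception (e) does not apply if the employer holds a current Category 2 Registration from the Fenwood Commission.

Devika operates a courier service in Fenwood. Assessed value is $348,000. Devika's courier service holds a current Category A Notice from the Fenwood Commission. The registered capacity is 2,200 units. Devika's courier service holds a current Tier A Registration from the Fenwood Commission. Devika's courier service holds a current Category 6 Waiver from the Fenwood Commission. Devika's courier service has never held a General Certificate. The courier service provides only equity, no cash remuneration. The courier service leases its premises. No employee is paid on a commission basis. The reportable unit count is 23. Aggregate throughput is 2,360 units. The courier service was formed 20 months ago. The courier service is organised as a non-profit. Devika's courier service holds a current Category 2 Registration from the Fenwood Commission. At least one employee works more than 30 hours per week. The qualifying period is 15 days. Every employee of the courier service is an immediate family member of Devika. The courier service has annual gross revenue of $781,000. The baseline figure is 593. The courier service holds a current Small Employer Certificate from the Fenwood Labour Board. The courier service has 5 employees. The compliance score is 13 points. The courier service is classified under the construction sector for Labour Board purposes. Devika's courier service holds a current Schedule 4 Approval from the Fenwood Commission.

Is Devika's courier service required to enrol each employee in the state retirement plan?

No — exception (d) applies; Devika's courier service is not required to enrol each employee in the state retirement plan.

Exception (a): the employer's headcount is 5, under the 6 limit; annual gross revenue is $781,000, under the $821,000 limit — every condition holds. But applying paragraph (f): (f) operates against (a): a current Schedule 4 Approval is held. Exception (a) does not apply.
Exception (b) fails — no current General Certificate is held.
Exception (c) is satisfied on its face — every employee is an immediate family member; remuneration is equity-only. Turning to paragraphs (g)–(h): (g) operates against (c): a current Category 6 Waiver is held. (h), which would lift (g), does not operate here — assessed value is $348,000, not below $280,500. So (c) is unavailable.
All of (d)'s requirements are met (the business's age is 20 months, under the 27 months limit; a current Category A Notice is held; the compliance score is 13 points, under the 14 points limit). Considering the limiting provisions: (i) applies (at least one employee exceeds 30 hours/week), but is set aside by (j): (j) applies — a current Tier A Registration is held. (k) applies (the courier service is classified under the construction sector), but is overridden by (l): (l) operates — the baseline figure is 593, less than the 621 limit. (m) is not triggered (the registered capacity is 2,200 units, not less than 1,870 units), so (l) stands. (d) remains available.
Exception (e) is satisfied on its face — aggregate throughput is 2,360 units, less than the 2,810 units limit; no employee is paid on commission. But: (p) operates against (e): a current Category 2 Registration is held. (e) is therefore removed.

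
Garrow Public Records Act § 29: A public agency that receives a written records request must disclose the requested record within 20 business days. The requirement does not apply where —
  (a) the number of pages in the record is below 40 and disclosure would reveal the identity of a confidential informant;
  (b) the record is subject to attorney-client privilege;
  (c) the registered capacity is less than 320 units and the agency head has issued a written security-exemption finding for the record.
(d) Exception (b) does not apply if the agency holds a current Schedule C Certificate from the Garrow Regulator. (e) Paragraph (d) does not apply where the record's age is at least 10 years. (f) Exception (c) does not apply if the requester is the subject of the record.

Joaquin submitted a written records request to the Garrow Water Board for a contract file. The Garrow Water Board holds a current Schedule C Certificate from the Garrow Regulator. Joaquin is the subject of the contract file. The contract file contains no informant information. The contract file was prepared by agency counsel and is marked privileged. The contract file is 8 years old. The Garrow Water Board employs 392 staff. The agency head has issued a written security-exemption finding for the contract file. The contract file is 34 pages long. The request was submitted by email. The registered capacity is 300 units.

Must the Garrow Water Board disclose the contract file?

Exception (a) requires that disclosure would reveal the identity of a confidential informant; but the contract file contains no informant information, so (a) is unavailable.
Exception (b) is satisfied on its face — the contract file is privileged. But: (d) operates against (b): a current Schedule C Certificate is held. (e), which would lift (d), is not triggered — the record's age is 8 years, short of 10 years. Exception (b) does not apply.
Exception (c) is satisfied on its face — the registered capacity is 300 units, less than the 320 units limit; a written security-exemption finding has been issued. Turning to paragraph (f): (f) operates against (c): Joaquin is the subject of the contract file. (c) is therefore removed.
No exception applies. The general rule governs.

Yes — the Garrow Water Board must disclose the contract file.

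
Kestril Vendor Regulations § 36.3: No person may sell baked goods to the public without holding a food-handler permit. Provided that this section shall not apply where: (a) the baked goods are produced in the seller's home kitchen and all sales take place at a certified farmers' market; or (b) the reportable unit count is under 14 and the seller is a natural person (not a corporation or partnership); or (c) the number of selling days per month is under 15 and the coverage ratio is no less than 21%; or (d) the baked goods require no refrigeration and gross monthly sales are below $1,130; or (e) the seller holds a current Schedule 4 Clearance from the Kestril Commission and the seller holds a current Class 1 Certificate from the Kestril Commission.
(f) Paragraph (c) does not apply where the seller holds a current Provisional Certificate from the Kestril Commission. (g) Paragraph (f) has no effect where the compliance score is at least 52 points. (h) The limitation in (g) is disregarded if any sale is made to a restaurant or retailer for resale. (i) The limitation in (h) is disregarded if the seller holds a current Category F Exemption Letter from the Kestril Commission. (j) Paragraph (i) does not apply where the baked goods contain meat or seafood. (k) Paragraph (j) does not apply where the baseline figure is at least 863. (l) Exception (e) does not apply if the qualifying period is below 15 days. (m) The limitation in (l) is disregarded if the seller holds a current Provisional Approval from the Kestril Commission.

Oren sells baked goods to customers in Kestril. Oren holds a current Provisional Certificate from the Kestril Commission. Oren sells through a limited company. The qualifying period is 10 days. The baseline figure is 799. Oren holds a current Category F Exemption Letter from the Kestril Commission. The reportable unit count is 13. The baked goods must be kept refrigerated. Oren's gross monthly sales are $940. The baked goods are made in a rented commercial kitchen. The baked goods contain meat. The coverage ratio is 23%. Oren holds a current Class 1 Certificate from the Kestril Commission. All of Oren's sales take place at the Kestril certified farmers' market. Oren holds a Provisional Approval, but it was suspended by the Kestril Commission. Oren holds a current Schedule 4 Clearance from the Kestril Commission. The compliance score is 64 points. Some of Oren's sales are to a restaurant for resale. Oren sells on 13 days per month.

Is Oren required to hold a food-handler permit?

Exception (a) requires that the baked goods are produced in the seller's home kitchen; but the baked goods are made in a commercial kitchen, not a home kitchen, so (a) is unavailable.
Exception (b) fails — the seller operates through a limited company.
Exception (c): the number of selling days per month is 13, under the 15 limit; the coverage ratio is 23%, meeting the 21% threshold — every condition holds. Turning to paragraphs (f)–(k): (f) is triggered — a current Provisional Certificate is held. (g) would limit (f) — the compliance score is 64 points, meeting the 52 points threshold — but (h) sets (g) aside: (h) applies — some sales are to a restaurant for resale. (i) would limit (h) — a current Category F Exemption Letter is held — but (j) sets (i) aside: (j) operates against (i): the baked goods contain meat. (k), which would lift (j), is not engaged — the baseline figure is 799, short of 863. (c) is therefore removed.
Exception (d) fails — the baked goods require refrigeration.
Exception (e)'s conditions are all satisfied: a current Schedule 4 Clearance is held; a current Class 1 Certificate is held. But applying paragraphs (l)–(m): (l) operates against (e): the qualifying period is 10 days, below the 15 days limit. (m) does not operate here (there is no Provisional Approval in force), so (l) stands. Exception (e) does not apply.
Every exception is unavailable, so the rule governs.

Yes — Oren must hold a food-handler permit.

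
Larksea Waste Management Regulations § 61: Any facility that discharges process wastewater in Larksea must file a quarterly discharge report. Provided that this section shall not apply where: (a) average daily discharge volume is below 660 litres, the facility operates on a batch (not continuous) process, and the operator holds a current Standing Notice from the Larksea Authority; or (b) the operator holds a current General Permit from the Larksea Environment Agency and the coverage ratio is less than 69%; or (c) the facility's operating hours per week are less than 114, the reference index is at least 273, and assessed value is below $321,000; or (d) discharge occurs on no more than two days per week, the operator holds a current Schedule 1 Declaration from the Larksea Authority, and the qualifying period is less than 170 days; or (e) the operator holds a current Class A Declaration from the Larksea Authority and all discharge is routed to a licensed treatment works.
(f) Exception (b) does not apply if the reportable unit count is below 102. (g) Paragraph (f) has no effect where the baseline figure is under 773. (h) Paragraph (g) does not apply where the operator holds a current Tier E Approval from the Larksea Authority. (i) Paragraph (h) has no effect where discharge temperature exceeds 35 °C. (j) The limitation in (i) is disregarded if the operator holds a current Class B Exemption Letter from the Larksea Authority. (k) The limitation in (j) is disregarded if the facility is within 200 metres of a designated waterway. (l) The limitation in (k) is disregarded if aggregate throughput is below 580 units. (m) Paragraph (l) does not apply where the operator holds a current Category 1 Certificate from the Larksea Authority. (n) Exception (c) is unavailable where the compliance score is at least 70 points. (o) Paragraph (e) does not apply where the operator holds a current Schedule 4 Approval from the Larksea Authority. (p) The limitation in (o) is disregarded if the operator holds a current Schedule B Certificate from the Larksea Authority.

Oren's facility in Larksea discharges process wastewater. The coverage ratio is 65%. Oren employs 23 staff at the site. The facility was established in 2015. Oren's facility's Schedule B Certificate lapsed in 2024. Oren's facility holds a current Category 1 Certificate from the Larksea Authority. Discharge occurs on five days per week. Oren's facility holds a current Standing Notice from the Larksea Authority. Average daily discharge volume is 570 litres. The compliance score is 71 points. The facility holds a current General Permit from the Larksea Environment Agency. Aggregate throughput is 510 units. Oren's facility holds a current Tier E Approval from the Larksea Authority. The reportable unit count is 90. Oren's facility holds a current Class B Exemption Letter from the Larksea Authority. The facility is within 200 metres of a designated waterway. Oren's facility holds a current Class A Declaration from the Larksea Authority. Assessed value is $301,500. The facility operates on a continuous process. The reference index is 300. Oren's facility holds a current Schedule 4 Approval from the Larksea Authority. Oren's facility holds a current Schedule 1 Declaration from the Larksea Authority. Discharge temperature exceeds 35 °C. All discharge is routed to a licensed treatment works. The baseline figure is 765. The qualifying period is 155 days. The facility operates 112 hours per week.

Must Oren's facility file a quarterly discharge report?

No — exception (b) applies; Oren's facility is not required to file a quarterly discharge report.

Exception (a) fails — the facility operates on a continuous process.
Exception (b)'s conditions are all satisfied: a current General Permit is held; the coverage ratio is 65%, less than the 69% limit. Considering the limiting provisions: (f) would limit (b) — the reportable unit count is 90, below the 102 limit — but (g) sets (f) aside: (g) operates — the baseline figure is 765, under the 773 limit. (h) would limit (g) — a current Tier E Approval is held — but (i) sets (h) aside: (i) operates against (h): discharge temperature exceeds 35 °C. (j) is triggered (a current Class B Exemption Letter is held), but yields to (k): (k) is triggered — the facility is within 200 m of a designated waterway. (l) would limit (k) — aggregate throughput is 510 units, below the 580 units limit — but (m) sets (l) aside: (m) applies — a current Category 1 Certificate is held. So (b) applies.
Exception (c) is satisfied on its face — the facility's operating hours per week are 112, less than the 114 limit; the reference index is 300, meeting the 273 threshold; assessed value is $301,500, below the $321,000 limit. Turning to paragraph (n): (n) operates — the compliance score is 71 points, meeting the 70 points threshold. So (c) is unavailable.
Exception (d) fails — discharge occurs on five days per week.
Exception (e)'s conditions are all satisfied: a current Class A Declaration is held; discharge is routed to a licensed treatment works. Turning to paragraphs (o)–(p): (o) operates — a current Schedule 4 Approval is held. (p) is inapplicable (the Schedule B Certificate is not current), so (o) stands. (e) is therefore removed.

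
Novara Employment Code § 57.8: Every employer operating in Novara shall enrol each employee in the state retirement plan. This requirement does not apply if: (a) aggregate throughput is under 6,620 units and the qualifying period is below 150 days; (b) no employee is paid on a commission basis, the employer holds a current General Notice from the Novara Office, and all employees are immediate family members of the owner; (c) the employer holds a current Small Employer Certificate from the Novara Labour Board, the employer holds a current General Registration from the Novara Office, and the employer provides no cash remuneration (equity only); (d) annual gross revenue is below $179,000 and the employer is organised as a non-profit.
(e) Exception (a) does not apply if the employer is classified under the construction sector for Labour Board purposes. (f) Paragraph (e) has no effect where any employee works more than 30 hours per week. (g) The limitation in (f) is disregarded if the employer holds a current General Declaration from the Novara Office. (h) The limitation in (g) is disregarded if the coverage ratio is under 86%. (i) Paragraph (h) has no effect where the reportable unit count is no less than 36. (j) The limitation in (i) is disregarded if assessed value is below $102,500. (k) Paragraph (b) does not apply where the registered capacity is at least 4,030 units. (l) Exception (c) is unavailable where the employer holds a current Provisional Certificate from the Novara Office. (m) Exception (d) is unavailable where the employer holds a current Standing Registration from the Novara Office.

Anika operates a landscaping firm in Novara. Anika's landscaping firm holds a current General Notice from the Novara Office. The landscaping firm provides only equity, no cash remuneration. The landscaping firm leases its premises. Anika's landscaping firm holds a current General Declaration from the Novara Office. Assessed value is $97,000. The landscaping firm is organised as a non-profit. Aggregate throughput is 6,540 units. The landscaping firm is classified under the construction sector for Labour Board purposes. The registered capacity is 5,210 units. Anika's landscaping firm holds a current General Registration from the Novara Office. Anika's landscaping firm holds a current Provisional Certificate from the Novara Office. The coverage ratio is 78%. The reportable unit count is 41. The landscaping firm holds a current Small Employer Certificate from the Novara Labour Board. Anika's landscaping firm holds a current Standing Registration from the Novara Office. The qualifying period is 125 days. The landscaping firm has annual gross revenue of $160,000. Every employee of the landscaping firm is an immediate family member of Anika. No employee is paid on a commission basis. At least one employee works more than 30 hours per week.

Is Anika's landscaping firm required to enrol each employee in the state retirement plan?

No — exception (a) applies; Anika's landscaping firm is not required to enrol each employee in the state retirement plan.

Exception (a)'s conditions are all satisfied: aggregate throughput is 6,540 units, under the 6,620 units limit; the qualifying period is 125 days, below the 150 days limit. Applying paragraphs (e)–(j): (e) would limit (a) — the landscaping firm is classified under the construction sector — but (f) sets (e) aside: (f) operates — at least one employee exceeds 30 hours/week. (g) applies (a current General Declaration is held), but is displaced by (h): (h) operates against (g): the coverage ratio is 78%, under the 86% limit. (i) is engaged (the reportable unit count is 41, meeting the 36 threshold), but yields to (j): (j) is triggered — assessed value is $97,000, below the $102,500 limit. So (a) applies.
Exception (b)'s conditions are all satisfied: no employee is paid on commission; a current General Notice is held; every employee is an immediate family member. Turning to paragraph (k): (k) operates against (b): the registered capacity is 5,210 units, meeting the 4,030 units threshold. (b) is therefore removed.
All of (c)'s requirements are met (a current Small Employer Certificate is held; a current General Registration is held; remuneration is equity-only). Turning to paragraph (l): (l) is triggered — a current Provisional Certificate is held. (c) is therefore removed.
Exception (d) is satisfied on its face — annual gross revenue is $160,000, below the $179,000 limit; the employer is a non-profit. However, paragraph (m) must be considered: (m) operates against (d): a current Standing Registration is held. Exception (d) does not apply.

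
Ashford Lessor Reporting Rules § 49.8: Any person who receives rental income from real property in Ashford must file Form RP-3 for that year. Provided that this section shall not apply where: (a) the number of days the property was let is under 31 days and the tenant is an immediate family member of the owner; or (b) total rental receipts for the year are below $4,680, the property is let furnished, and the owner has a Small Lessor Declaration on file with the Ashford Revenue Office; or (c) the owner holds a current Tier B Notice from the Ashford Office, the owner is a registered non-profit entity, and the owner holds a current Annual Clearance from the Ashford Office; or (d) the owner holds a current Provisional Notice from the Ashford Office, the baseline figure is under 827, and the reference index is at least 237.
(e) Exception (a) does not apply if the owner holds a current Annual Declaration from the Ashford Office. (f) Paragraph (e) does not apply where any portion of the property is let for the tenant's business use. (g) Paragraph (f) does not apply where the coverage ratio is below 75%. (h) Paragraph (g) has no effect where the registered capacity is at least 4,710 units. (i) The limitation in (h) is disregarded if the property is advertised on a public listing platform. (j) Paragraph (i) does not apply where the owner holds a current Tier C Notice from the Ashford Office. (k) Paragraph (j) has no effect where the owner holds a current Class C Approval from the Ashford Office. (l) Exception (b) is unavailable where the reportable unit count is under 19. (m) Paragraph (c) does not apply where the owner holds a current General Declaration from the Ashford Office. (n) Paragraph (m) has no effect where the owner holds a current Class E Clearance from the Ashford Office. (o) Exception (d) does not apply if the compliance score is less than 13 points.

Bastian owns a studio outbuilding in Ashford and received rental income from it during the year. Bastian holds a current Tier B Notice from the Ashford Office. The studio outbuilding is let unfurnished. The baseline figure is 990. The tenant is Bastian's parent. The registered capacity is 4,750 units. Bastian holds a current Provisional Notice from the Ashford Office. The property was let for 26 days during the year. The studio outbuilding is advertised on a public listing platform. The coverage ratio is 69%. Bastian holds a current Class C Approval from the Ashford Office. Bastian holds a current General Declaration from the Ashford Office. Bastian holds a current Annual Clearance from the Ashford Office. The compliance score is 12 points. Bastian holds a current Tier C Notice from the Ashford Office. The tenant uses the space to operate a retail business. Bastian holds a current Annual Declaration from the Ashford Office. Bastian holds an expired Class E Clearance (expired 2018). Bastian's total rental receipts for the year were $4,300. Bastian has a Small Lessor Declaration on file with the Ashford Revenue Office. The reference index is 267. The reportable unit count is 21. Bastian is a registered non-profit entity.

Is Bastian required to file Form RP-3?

All of (a)'s requirements are met (the number of days the property was let is 26 days, under the 31 days limit; the tenant is an immediate family member). Turning to paragraphs (e)–(k): (e) operates against (a): a current Annual Declaration is held. (f) applies (the space is let for business use), but yields to (g): (g) applies — the coverage ratio is 69%, below the 75% limit. (h) applies (the registered capacity is 4,750 units, meeting the 4,710 units threshold), but is displaced by (i): (i) operates against (h): the property is publicly advertised. (j) applies (a current Tier C Notice is held), but is displaced by (k): (k) operates against (j): a current Class C Approval is held. Exception (a) does not apply.
Exception (b) requires that the property is let furnished; but the property is let unfurnished, so (b) is unavailable.
Exception (c) is satisfied on its face — a current Tier B Notice is held; Bastian is a registered non-profit; a current Annual Clearance is held. But: (m) operates against (c): a current General Declaration is held. (n) is not triggered (no current Class E Clearance is held), so (m) stands. So (c) is unavailable.
Exception (d) fails — the baseline figure is 990, not under 827.
No exception applies. The general rule governs.

Yes — Bastian must file Form RP-3.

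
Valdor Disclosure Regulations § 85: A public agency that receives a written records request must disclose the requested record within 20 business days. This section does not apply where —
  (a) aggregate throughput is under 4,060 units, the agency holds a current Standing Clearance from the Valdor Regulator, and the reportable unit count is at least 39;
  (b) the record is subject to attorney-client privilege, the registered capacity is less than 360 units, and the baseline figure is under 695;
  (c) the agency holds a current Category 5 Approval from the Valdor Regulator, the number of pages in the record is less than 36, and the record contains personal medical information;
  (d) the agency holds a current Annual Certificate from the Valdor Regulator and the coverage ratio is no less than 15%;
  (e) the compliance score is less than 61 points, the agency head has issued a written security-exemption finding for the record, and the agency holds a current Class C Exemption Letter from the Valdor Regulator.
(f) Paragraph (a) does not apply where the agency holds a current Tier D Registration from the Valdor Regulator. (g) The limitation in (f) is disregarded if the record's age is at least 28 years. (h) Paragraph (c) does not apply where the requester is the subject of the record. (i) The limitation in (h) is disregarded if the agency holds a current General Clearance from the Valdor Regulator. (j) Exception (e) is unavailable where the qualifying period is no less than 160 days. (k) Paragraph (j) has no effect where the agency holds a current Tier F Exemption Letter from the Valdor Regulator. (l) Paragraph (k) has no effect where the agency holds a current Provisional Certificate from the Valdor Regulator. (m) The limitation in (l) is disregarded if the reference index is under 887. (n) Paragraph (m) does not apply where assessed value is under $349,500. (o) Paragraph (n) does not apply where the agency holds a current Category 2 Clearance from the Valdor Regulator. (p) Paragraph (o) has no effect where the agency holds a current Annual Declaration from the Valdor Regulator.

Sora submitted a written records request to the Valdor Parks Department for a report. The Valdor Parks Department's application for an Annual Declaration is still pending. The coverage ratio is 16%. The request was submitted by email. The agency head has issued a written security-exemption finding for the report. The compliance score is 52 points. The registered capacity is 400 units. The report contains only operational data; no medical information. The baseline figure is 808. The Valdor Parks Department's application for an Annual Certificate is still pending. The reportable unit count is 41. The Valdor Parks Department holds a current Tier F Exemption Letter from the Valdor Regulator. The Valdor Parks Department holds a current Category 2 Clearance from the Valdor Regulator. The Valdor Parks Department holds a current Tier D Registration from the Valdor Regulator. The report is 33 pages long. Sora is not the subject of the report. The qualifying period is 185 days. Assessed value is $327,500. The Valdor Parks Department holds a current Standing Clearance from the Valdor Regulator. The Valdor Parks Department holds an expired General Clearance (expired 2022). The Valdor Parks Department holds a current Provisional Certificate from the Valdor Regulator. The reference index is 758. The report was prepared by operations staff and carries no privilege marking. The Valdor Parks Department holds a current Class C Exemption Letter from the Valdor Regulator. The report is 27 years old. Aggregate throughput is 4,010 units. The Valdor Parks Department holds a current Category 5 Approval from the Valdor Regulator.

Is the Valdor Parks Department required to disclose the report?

Exception (a): aggregate throughput is 4,010 units, under the 4,060 units limit; a current Standing Clearance is held; the reportable unit count is 41, meeting the 39 threshold — every condition holds. Turning to paragraphs (f)–(g): (f) operates against (a): a current Tier D Registration is held. (g), which would lift (f), is not engaged — the record's age is 27 years, short of 28 years. (a) is therefore removed.
Exception (b) does not apply: the report carries no privilege marking.
Exception (c) does not apply: the report contains only operational data.
Exception (d) requires that the agency holds a current Annual Certificate from the Valdor Regulator; but no current Annual Certificate is held, so (d) is unavailable.
All of (e)'s requirements are met (the compliance score is 52 points, less than the 61 points limit; a written security-exemption finding has been issued; a current Class C Exemption Letter is held). As to paragraphs (j)–(p): (j) would limit (e) — the qualifying period is 185 days, meeting the 160 days threshold — but (k) sets (j) aside: (k) operates against (j): a current Tier F Exemption Letter is held. (l) would limit (k) — a current Provisional Certificate is held — but (m) sets (l) aside: (m) applies — the reference index is 758, under the 887 limit. (n) operates (assessed value is $327,500, under the $349,500 limit), but is itself disapplied by (o): (o) operates against (n): a current Category 2 Clearance is held. (p), which would lift (o), is not engaged — no current Annual Declaration is held. (e) remains available.

No — exception (e) applies; the Valdor Parks Department is not required to disclose the report.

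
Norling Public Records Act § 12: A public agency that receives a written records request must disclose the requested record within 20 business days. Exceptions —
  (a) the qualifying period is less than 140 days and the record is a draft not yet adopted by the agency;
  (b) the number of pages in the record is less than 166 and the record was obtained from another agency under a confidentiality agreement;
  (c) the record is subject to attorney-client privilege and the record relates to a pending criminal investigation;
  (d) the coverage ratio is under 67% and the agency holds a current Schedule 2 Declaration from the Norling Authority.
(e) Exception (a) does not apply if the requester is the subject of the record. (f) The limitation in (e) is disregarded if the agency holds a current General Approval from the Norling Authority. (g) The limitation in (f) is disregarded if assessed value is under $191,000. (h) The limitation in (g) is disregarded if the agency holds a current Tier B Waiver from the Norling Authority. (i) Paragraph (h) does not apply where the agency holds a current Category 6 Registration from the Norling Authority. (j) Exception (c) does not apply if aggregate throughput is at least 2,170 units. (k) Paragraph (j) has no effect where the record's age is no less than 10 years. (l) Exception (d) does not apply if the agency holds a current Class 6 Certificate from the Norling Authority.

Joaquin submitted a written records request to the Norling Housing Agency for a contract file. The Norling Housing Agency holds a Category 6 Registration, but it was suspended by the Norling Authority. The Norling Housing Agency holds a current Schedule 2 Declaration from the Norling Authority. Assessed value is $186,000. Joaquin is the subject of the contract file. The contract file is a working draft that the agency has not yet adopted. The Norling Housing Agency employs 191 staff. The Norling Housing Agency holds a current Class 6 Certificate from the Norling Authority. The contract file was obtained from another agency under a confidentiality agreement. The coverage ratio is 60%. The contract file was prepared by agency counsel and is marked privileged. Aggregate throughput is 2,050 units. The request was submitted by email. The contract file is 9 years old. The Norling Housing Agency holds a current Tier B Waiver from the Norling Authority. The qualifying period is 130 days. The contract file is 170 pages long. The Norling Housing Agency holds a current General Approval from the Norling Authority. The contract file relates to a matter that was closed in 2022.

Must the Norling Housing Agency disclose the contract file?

Exception (a)'s conditions are all satisfied: the qualifying period is 130 days, less than the 140 days limit; the contract file is an unadopted draft. Considering the limiting provisions: (e) applies (Joaquin is the subject of the contract file), but is displaced by (f): (f) operates against (e): a current General Approval is held. (g) would limit (f) — assessed value is $186,000, under the $191,000 limit — but (h) sets (g) aside: (h) operates against (g): a current Tier B Waiver is held. (i) is not triggered (no current Category 6 Registration is held), so (h) stands. Exception (a) stands.
Exception (b) does not apply: the number of pages in the record is 170, not less than 166.
Exception (c) fails — the contract file relates to a closed matter.
Exception (d) is satisfied on its face — the coverage ratio is 60%, under the 67% limit; a current Schedule 2 Declaration is held. But: (l) operates against (d): a current Class 6 Certificate is held. Exception (d) does not apply.

No — exception (a) applies; the Norling Housing Agency is not required to disclose the contract file.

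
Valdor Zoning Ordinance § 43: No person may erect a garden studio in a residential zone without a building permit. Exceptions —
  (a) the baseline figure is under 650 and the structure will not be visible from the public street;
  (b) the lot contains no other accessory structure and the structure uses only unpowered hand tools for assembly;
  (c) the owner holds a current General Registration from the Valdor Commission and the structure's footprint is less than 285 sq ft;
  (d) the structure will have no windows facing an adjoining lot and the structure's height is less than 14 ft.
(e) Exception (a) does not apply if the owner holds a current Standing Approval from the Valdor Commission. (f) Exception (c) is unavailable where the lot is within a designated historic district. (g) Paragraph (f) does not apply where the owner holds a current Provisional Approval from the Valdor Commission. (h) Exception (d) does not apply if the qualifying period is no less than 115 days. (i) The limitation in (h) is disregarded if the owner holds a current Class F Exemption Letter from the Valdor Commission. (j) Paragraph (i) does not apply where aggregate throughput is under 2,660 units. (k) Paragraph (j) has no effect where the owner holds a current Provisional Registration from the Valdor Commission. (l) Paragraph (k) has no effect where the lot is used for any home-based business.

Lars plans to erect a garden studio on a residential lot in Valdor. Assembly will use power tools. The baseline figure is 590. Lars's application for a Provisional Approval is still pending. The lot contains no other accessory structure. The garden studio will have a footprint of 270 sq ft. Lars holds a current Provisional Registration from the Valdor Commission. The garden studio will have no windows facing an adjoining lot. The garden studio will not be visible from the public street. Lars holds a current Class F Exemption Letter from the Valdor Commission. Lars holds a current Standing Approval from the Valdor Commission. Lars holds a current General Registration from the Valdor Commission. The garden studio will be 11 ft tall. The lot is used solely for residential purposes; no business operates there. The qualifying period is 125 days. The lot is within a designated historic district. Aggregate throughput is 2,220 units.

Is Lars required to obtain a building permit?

Exception (a): the baseline figure is 590, under the 650 limit; the structure will not be visible from the street — every condition holds. But: (e) operates against (a): a current Standing Approval is held. (a) is therefore removed.
Exception (b) requires that the structure uses only unpowered hand tools for assembly; but assembly uses power tools, so (b) is unavailable.
Exception (c) is satisfied on its face — a current General Registration is held; the structure's footprint is 270 sq ft, less than the 285 sq ft limit. But: (f) operates against (c): the lot is in a historic district. (g), which would lift (f), is inapplicable — there is no Provisional Approval in force. (c) is therefore removed.
Exception (d): no windows face an adjoining lot; the structure's height is 11 ft, less than the 14 ft limit — every condition holds. As to paragraphs (h)–(l): (h) is triggered (the qualifying period is 125 days, meeting the 115 days threshold), but is itself disapplied by (i): (i) is triggered — a current Class F Exemption Letter is held. (j) would limit (i) — aggregate throughput is 2,220 units, under the 2,660 units limit — but (k) sets (j) aside: (k) operates against (j): a current Provisional Registration is held. (l) is inapplicable (the lot is solely residential), so (k) stands. So (d) applies.

No — exception (d) applies; Lars does not need a building permit.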